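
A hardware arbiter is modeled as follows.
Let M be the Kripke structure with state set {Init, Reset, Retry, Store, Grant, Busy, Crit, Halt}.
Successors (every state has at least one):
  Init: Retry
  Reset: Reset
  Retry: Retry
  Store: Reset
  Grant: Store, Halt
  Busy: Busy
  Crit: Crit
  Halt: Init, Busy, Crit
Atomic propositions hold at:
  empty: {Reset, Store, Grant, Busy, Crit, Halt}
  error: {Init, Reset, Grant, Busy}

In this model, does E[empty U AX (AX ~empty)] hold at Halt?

Sat(~empty) = {Init, Retry}
Sat(AX ~empty) = {s : every successor in {Init, Retry}} = {Init, Retry}
Sat(AX (AX ~empty)) = {s : every successor in {Init, Retry}} = {Init, Retry}
E[empty U AX (AX ~empty)]: least fixpoint, start Z0 = Sat(AX (AX ~empty)) = {Init, Retry}, add states in Sat(empty) with some successor in Z. Z1 = {Init, Retry, Halt}; Z2 = {Init, Retry, Grant, Halt}; fixed.
Sat(E[empty U AX (AX ~empty)]) = {Init, Retry, Grant, Halt}
Halt ∈ Sat(E[empty U AX (AX ~empty)]) = {Init, Retry, Grant, Halt}, so the formula holds at Halt.

Yes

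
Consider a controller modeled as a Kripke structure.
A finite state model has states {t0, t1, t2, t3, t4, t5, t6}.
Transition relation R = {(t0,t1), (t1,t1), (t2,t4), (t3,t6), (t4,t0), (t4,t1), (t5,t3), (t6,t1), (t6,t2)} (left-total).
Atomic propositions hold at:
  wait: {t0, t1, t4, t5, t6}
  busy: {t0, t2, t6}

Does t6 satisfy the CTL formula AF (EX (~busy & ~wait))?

No

Sat(~busy) = {t1, t3, t4, t5}
Sat(~wait) = {t2, t3}
Sat(~busy & ~wait) = {t3}
Sat(EX (~busy & ~wait)) = {s : some successor in {t3}} = {t5}
AF (EX (~busy & ~wait)): least fixpoint, start Z0 = {t5}, add states with every successor in Z. Already a fixed point.
Sat(AF (EX (~busy & ~wait))) = {t5}
t6 ∉ Sat(AF (EX (~busy & ~wait))) = {t5}, so the formula does not hold at t6.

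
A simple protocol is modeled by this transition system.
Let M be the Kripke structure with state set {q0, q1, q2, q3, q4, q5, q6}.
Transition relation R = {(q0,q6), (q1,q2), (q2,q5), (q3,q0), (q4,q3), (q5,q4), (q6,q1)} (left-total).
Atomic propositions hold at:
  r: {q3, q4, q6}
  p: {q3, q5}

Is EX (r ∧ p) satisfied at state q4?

Sat(r ∧ p) = {q3}
Sat(EX (r ∧ p)) = {s : some successor in {q3}} = {q4}
q4 ∈ Sat(EX (r ∧ p)) = {q4}, so the formula holds at q4.

Yes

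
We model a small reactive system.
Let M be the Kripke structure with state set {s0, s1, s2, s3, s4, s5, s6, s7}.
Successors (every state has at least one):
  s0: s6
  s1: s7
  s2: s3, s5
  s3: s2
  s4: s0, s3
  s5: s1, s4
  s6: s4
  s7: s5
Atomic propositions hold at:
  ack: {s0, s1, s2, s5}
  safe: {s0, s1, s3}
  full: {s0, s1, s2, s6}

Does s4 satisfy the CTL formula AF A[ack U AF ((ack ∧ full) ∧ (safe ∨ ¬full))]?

Sat(ack ∧ full) = {s0, s1, s2}
Sat(¬full) = {s3, s4, s5, s7}
Sat(safe ∨ ¬full) = {s0, s1, s3, s4, s5, s7}
Sat((ack ∧ full) ∧ (safe ∨ ¬full)) = {s0, s1}
AF ((ack ∧ full) ∧ (safe ∨ ¬full)): least fixpoint, start Z0 = {s0, s1}, add states with every successor in Z. Already a fixed point.
Sat(AF ((ack ∧ full) ∧ (safe ∨ ¬full))) = {s0, s1}
A[ack U AF ((ack ∧ full) ∧ (safe ∨ ¬full))]: least fixpoint, start Z0 = Sat(AF ((ack ∧ full) ∧ (safe ∨ ¬full))) = {s0, s1}, add states in Sat(ack) with every successor in Z. Already a fixed point.
Sat(A[ack U AF ((ack ∧ full) ∧ (safe ∨ ¬full))]) = {s0, s1}
AF A[ack U AF ((ack ∧ full) ∧ (safe ∨ ¬full))]: least fixpoint, start Z0 = {s0, s1}, add states with every successor in Z. Already a fixed point.
Sat(AF A[ack U AF ((ack ∧ full) ∧ (safe ∨ ¬full))]) = {s0, s1}
s4 ∉ Sat(AF A[ack U AF ((ack ∧ full) ∧ (safe ∨ ¬full))]) = {s0, s1}, so the formula does not hold at s4.

No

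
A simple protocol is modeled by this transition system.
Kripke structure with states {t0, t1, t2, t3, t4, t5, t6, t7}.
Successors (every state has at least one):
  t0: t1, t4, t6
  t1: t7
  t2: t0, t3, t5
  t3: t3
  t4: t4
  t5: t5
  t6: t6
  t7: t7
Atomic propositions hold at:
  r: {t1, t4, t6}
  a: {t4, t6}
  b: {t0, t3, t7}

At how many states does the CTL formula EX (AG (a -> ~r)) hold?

6

Sat(~r) = {t0, t2, t3, t5, t7}
Sat(a -> ~r) = {t0, t1, t2, t3, t5, t7}
AG (a -> ~r): greatest fixpoint, start Z0 = {t0, t1, t2, t3, t5, t7}, keep only states in Sat with every successor in Z. Z1 = {t1, t2, t3, t5, t7}; Z2 = {t1, t3, t5, t7}; fixed.
Sat(AG (a -> ~r)) = {t1, t3, t5, t7}
Sat(EX (AG (a -> ~r))) = {s : some successor in {t1, t3, t5, t7}} = {t0, t1, t2, t3, t5, t7}
|Sat(EX (AG (a -> ~r)))| = |{t0, t1, t2, t3, t5, t7}| = 6.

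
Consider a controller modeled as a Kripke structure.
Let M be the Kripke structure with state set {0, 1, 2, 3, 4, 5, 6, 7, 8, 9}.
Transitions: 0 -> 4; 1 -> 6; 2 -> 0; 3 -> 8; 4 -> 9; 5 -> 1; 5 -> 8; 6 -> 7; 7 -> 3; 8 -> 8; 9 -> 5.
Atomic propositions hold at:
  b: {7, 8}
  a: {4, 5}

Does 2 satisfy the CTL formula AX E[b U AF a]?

Yes

AF a: least fixpoint, start Z0 = {4, 5}, add states with every successor in Z. Z1 = {0, 4, 5, 9}; Z2 = {0, 2, 4, 5, 9}; fixed.
Sat(AF a) = {0, 2, 4, 5, 9}
E[b U AF a]: least fixpoint, start Z0 = Sat(AF a) = {0, 2, 4, 5, 9}, add states in Sat(b) with some successor in Z. Already a fixed point.
Sat(E[b U AF a]) = {0, 2, 4, 5, 9}
Sat(AX E[b U AF a]) = {s : every successor in {0, 2, 4, 5, 9}} = {0, 2, 4, 9}
2 ∈ Sat(AX E[b U AF a]) = {0, 2, 4, 9}, so the formula holds at 2.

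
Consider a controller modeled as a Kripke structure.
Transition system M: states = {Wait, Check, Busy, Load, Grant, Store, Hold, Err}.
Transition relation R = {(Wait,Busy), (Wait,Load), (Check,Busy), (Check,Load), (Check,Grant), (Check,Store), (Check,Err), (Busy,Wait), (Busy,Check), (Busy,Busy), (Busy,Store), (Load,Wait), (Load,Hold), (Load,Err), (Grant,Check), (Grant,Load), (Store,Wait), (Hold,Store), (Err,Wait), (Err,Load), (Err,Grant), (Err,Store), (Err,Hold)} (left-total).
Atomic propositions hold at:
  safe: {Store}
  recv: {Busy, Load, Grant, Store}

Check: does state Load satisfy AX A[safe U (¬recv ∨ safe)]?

Yes

Sat(¬recv) = {Wait, Check, Hold, Err}
Sat(¬recv ∨ safe) = {Wait, Check, Store, Hold, Err}
A[safe U (¬recv ∨ safe)]: least fixpoint, start Z0 = Sat((¬recv ∨ safe)) = {Wait, Check, Store, Hold, Err}, add states in Sat(safe) with every successor in Z. Already a fixed point.
Sat(A[safe U (¬recv ∨ safe)]) = {Wait, Check, Store, Hold, Err}
Sat(AX A[safe U (¬recv ∨ safe)]) = {s : every successor in {Wait, Check, Store, Hold, Err}} = {Load, Store, Hold}
Load ∈ Sat(AX A[safe U (¬recv ∨ safe)]) = {Load, Store, Hold}, so the formula holds at Load.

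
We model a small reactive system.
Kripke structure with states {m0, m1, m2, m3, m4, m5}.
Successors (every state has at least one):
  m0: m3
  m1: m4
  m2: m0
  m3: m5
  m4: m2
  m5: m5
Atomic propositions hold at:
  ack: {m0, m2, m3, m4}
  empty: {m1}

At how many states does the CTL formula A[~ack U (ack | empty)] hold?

Sat(~ack) = {m1, m5}
Sat(ack | empty) = {m0, m1, m2, m3, m4}
A[~ack U (ack | empty)]: least fixpoint, start Z0 = Sat((ack | empty)) = {m0, m1, m2, m3, m4}, add states in Sat(~ack) with every successor in Z. Already a fixed point.
Sat(A[~ack U (ack | empty)]) = {m0, m1, m2, m3, m4}
|Sat(A[~ack U (ack | empty)])| = |{m0, m1, m2, m3, m4}| = 5.

5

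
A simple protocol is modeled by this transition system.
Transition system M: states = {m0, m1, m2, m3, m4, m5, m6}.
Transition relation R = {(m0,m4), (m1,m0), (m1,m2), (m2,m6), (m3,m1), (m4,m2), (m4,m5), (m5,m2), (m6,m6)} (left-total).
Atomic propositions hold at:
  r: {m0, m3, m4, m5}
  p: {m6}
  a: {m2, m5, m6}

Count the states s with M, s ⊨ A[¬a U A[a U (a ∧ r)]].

1

Sat(¬a) = {m0, m1, m3, m4}
Sat(a ∧ r) = {m5}
A[a U (a ∧ r)]: least fixpoint, start Z0 = Sat((a ∧ r)) = {m5}, add states in Sat(a) with every successor in Z. Already a fixed point.
Sat(A[a U (a ∧ r)]) = {m5}
A[¬a U A[a U (a ∧ r)]]: least fixpoint, start Z0 = Sat(A[a U (a ∧ r)]) = {m5}, add states in Sat(¬a) with every successor in Z. Already a fixed point.
Sat(A[¬a U A[a U (a ∧ r)]]) = {m5}
|Sat(A[¬a U A[a U (a ∧ r)]])| = |{m5}| = 1.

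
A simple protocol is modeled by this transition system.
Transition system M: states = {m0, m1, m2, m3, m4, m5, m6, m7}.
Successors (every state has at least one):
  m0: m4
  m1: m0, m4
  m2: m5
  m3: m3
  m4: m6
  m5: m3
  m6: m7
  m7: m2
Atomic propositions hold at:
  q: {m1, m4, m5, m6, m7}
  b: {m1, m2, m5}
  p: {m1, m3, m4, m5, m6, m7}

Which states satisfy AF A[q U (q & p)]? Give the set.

Sat(q & p) = {m1, m4, m5, m6, m7}
A[q U (q & p)]: least fixpoint, start Z0 = Sat((q & p)) = {m1, m4, m5, m6, m7}, add states in Sat(q) with every successor in Z. Already a fixed point.
Sat(A[q U (q & p)]) = {m1, m4, m5, m6, m7}
AF A[q U (q & p)]: least fixpoint, start Z0 = {m1, m4, m5, m6, m7}, add states with every successor in Z. Z1 = {m0, m1, m2, m4, m5, m6, m7}; fixed.
Sat(AF A[q U (q & p)]) = {m0, m1, m2, m4, m5, m6, m7}

{m0, m1, m2, m4, m5, m6, m7}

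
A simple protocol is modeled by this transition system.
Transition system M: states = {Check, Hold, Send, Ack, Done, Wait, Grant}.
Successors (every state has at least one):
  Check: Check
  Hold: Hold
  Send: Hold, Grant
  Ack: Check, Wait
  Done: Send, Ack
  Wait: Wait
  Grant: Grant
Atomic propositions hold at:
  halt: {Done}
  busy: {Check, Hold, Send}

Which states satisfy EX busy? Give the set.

{Check, Hold, Send, Ack, Done}

Sat(EX busy) = {s : some successor in {Check, Hold, Send}} = {Check, Hold, Send, Ack, Done}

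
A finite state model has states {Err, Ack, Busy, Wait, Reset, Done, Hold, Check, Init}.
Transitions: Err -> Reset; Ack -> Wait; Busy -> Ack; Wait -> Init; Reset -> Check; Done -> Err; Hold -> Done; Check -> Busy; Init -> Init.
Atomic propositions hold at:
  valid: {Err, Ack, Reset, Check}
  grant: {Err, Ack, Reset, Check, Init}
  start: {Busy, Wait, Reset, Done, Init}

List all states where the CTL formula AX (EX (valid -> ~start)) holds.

Sat(~start) = {Err, Ack, Hold, Check}
Sat(valid -> ~start) = {Err, Ack, Busy, Wait, Done, Hold, Check, Init}
Sat(EX (valid -> ~start)) = {s : some successor in {Err, Ack, Busy, Wait, Done, Hold, Check, Init}} = {Ack, Busy, Wait, Reset, Done, Hold, Check, Init}
Sat(AX (EX (valid -> ~start))) = {s : every successor in {Ack, Busy, Wait, Reset, Done, Hold, Check, Init}} = {Err, Ack, Busy, Wait, Reset, Hold, Check, Init}

{Err, Ack, Busy, Wait, Reset, Hold, Check, Init}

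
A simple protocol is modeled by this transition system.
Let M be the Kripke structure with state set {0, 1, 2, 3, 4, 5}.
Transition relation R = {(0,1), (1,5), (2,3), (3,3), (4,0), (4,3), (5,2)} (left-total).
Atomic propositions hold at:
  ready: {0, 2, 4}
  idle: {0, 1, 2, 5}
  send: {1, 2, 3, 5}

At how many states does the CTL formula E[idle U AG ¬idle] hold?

5

Sat(¬idle) = {3, 4}
AG ¬idle: greatest fixpoint, start Z0 = {3, 4}, keep only states in Sat with every successor in Z. Z1 = {3}; fixed.
Sat(AG ¬idle) = {3}
E[idle U AG ¬idle]: least fixpoint, start Z0 = Sat(AG ¬idle) = {3}, add states in Sat(idle) with some successor in Z. Z1 = {2, 3}; Z2 = {2, 3, 5}; Z3 = {1, 2, 3, 5}; Z4 = {0, 1, 2, 3, 5}; fixed.
Sat(E[idle U AG ¬idle]) = {0, 1, 2, 3, 5}
|Sat(E[idle U AG ¬idle])| = |{0, 1, 2, 3, 5}| = 5.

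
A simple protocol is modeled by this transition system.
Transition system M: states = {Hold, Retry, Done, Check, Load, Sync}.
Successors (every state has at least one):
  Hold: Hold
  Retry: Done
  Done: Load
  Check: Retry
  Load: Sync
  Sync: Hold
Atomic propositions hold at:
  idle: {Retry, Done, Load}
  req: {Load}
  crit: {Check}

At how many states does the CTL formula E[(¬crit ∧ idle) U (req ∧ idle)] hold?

3

Sat(¬crit) = {Hold, Retry, Done, Load, Sync}
Sat(¬crit ∧ idle) = {Retry, Done, Load}
Sat(req ∧ idle) = {Load}
E[(¬crit ∧ idle) U (req ∧ idle)]: least fixpoint, start Z0 = Sat((req ∧ idle)) = {Load}, add states in Sat(¬crit ∧ idle) with some successor in Z. Z1 = {Done, Load}; Z2 = {Retry, Done, Load}; fixed.
Sat(E[(¬crit ∧ idle) U (req ∧ idle)]) = {Retry, Done, Load}
|Sat(E[(¬crit ∧ idle) U (req ∧ idle)])| = |{Retry, Done, Load}| = 3.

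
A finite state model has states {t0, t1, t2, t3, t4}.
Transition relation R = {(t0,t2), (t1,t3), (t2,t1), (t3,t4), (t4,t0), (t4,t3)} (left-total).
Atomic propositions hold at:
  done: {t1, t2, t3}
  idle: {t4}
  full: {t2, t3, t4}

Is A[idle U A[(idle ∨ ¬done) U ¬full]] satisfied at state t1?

Sat(¬done) = {t0, t4}
Sat(idle ∨ ¬done) = {t0, t4}
Sat(¬full) = {t0, t1}
A[(idle ∨ ¬done) U ¬full]: least fixpoint, start Z0 = Sat(¬full) = {t0, t1}, add states in Sat(idle ∨ ¬done) with every successor in Z. Already a fixed point.
Sat(A[(idle ∨ ¬done) U ¬full]) = {t0, t1}
A[idle U A[(idle ∨ ¬done) U ¬full]]: least fixpoint, start Z0 = Sat(A[(idle ∨ ¬done) U ¬full]) = {t0, t1}, add states in Sat(idle) with every successor in Z. Already a fixed point.
Sat(A[idle U A[(idle ∨ ¬done) U ¬full]]) = {t0, t1}
t1 ∈ Sat(A[idle U A[(idle ∨ ¬done) U ¬full]]) = {t0, t1}, so the formula holds at t1.

Yes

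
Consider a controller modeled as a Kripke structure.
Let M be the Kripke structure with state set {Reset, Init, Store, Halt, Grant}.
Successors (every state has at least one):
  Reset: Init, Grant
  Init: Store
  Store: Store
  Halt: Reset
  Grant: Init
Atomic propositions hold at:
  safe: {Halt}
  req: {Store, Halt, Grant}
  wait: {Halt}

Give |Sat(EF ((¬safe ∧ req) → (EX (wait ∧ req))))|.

Sat(¬safe) = {Reset, Init, Store, Grant}
Sat(¬safe ∧ req) = {Store, Grant}
Sat(wait ∧ req) = {Halt}
Sat(EX (wait ∧ req)) = {s : some successor in {Halt}} = ∅
Sat((¬safe ∧ req) → (EX (wait ∧ req))) = {Reset, Init, Halt}
EF ((¬safe ∧ req) → (EX (wait ∧ req))): least fixpoint, start Z0 = {Reset, Init, Halt}, add states with some successor in Z. Z1 = {Reset, Init, Halt, Grant}; fixed.
Sat(EF ((¬safe ∧ req) → (EX (wait ∧ req)))) = {Reset, Init, Halt, Grant}
|Sat(EF ((¬safe ∧ req) → (EX (wait ∧ req))))| = |{Reset, Init, Halt, Grant}| = 4.

4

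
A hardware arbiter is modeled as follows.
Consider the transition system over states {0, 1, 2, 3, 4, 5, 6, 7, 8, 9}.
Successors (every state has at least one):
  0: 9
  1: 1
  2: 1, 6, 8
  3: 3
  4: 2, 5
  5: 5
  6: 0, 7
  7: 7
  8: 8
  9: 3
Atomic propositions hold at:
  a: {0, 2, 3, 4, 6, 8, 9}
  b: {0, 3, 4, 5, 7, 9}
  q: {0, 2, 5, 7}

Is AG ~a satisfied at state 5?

Sat(~a) = {1, 5, 7}
AG ~a: greatest fixpoint, start Z0 = {1, 5, 7}, keep only states in Sat with every successor in Z. Already a fixed point.
Sat(AG ~a) = {1, 5, 7}
5 ∈ Sat(AG ~a) = {1, 5, 7}, so the formula holds at 5.

Yes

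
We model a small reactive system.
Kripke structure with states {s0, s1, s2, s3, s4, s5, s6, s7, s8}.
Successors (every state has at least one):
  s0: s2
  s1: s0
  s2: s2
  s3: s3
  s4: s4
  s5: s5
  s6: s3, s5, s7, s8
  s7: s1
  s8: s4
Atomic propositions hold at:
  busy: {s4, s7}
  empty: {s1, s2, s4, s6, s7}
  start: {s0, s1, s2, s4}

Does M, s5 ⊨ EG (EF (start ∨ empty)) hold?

No

Sat(start ∨ empty) = {s0, s1, s2, s4, s6, s7}
EF (start ∨ empty): least fixpoint, start Z0 = {s0, s1, s2, s4, s6, s7}, add states with some successor in Z. Z1 = {s0, s1, s2, s4, s6, s7, s8}; fixed.
Sat(EF (start ∨ empty)) = {s0, s1, s2, s4, s6, s7, s8}
EG (EF (start ∨ empty)): greatest fixpoint, start Z0 = {s0, s1, s2, s4, s6, s7, s8}, keep only states in Sat with some successor in Z. Already a fixed point.
Sat(EG (EF (start ∨ empty))) = {s0, s1, s2, s4, s6, s7, s8}
s5 ∉ Sat(EG (EF (start ∨ empty))) = {s0, s1, s2, s4, s6, s7, s8}, so the formula does not hold at s5.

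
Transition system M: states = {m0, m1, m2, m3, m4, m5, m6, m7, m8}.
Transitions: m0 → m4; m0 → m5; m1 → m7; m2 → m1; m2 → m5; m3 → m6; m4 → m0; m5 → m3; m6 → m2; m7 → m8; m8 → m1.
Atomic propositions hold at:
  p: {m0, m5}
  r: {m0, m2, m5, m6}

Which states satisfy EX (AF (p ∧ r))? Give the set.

{m0, m2, m4}

Sat(p ∧ r) = {m0, m5}
AF (p ∧ r): least fixpoint, start Z0 = {m0, m5}, add states with every successor in Z. Z1 = {m0, m4, m5}; fixed.
Sat(AF (p ∧ r)) = {m0, m4, m5}
Sat(EX (AF (p ∧ r))) = {s : some successor in {m0, m4, m5}} = {m0, m2, m4}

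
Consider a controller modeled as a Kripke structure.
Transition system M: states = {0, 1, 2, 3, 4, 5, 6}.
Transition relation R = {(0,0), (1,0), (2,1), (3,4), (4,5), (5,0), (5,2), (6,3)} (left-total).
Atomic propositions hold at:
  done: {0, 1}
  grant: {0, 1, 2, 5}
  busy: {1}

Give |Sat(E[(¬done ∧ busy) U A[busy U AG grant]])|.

4

Sat(¬done) = {2, 3, 4, 5, 6}
Sat(¬done ∧ busy) = ∅
AG grant: greatest fixpoint, start Z0 = {0, 1, 2, 5}, keep only states in Sat with every successor in Z. Already a fixed point.
Sat(AG grant) = {0, 1, 2, 5}
A[busy U AG grant]: least fixpoint, start Z0 = Sat(AG grant) = {0, 1, 2, 5}, add states in Sat(busy) with every successor in Z. Already a fixed point.
Sat(A[busy U AG grant]) = {0, 1, 2, 5}
E[(¬done ∧ busy) U A[busy U AG grant]]: least fixpoint, start Z0 = Sat(A[busy U AG grant]) = {0, 1, 2, 5}, add states in Sat(¬done ∧ busy) with some successor in Z. Already a fixed point.
Sat(E[(¬done ∧ busy) U A[busy U AG grant]]) = {0, 1, 2, 5}
|Sat(E[(¬done ∧ busy) U A[busy U AG grant]])| = |{0, 1, 2, 5}| = 4.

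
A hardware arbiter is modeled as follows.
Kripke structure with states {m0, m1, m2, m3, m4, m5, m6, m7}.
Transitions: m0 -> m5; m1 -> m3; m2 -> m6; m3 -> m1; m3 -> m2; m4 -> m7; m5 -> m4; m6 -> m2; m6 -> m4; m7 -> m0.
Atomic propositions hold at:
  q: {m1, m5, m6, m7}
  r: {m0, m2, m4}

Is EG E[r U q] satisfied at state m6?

Yes

E[r U q]: least fixpoint, start Z0 = Sat(q) = {m1, m5, m6, m7}, add states in Sat(r) with some successor in Z. Z1 = {m0, m1, m2, m4, m5, m6, m7}; fixed.
Sat(E[r U q]) = {m0, m1, m2, m4, m5, m6, m7}
EG E[r U q]: greatest fixpoint, start Z0 = {m0, m1, m2, m4, m5, m6, m7}, keep only states in Sat with some successor in Z. Z1 = {m0, m2, m4, m5, m6, m7}; fixed.
Sat(EG E[r U q]) = {m0, m2, m4, m5, m6, m7}
m6 ∈ Sat(EG E[r U q]) = {m0, m2, m4, m5, m6, m7}, so the formula holds at m6.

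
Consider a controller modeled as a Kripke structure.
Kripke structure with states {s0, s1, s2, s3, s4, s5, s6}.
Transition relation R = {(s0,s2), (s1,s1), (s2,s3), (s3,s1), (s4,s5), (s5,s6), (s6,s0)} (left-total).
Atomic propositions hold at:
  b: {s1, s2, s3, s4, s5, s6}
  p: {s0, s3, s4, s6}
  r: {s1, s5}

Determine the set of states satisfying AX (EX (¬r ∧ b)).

{s0, s4, s6}

Sat(¬r) = {s0, s2, s3, s4, s6}
Sat(¬r ∧ b) = {s2, s3, s4, s6}
Sat(EX (¬r ∧ b)) = {s : some successor in {s2, s3, s4, s6}} = {s0, s2, s5}
Sat(AX (EX (¬r ∧ b))) = {s : every successor in {s0, s2, s5}} = {s0, s4, s6}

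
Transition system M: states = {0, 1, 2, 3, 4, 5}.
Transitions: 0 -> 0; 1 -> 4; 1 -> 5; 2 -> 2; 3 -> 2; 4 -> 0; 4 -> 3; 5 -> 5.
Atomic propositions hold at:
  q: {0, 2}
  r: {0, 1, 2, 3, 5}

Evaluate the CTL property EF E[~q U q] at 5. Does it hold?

Sat(~q) = {1, 3, 4, 5}
E[~q U q]: least fixpoint, start Z0 = Sat(q) = {0, 2}, add states in Sat(~q) with some successor in Z. Z1 = {0, 2, 3, 4}; Z2 = {0, 1, 2, 3, 4}; fixed.
Sat(E[~q U q]) = {0, 1, 2, 3, 4}
EF E[~q U q]: least fixpoint, start Z0 = {0, 1, 2, 3, 4}, add states with some successor in Z. Already a fixed point.
Sat(EF E[~q U q]) = {0, 1, 2, 3, 4}
5 ∉ Sat(EF E[~q U q]) = {0, 1, 2, 3, 4}, so the formula does not hold at 5.

No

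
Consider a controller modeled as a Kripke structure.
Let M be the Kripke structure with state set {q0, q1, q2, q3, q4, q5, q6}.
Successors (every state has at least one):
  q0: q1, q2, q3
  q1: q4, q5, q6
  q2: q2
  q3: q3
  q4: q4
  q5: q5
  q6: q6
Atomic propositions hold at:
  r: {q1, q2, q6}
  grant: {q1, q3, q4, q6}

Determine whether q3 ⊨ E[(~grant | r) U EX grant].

Yes

Sat(~grant) = {q0, q2, q5}
Sat(~grant | r) = {q0, q1, q2, q5, q6}
Sat(EX grant) = {s : some successor in {q1, q3, q4, q6}} = {q0, q1, q3, q4, q6}
E[(~grant | r) U EX grant]: least fixpoint, start Z0 = Sat(EX grant) = {q0, q1, q3, q4, q6}, add states in Sat(~grant | r) with some successor in Z. Already a fixed point.
Sat(E[(~grant | r) U EX grant]) = {q0, q1, q3, q4, q6}
q3 ∈ Sat(E[(~grant | r) U EX grant]) = {q0, q1, q3, q4, q6}, so the formula holds at q3.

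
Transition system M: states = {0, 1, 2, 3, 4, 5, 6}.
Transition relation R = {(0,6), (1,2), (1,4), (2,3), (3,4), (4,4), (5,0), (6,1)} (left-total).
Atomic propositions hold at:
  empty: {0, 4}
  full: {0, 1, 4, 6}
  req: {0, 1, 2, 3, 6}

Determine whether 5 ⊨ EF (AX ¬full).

Sat(¬full) = {2, 3, 5}
Sat(AX ¬full) = {s : every successor in {2, 3, 5}} = {2}
EF (AX ¬full): least fixpoint, start Z0 = {2}, add states with some successor in Z. Z1 = {1, 2}; Z2 = {1, 2, 6}; Z3 = {0, 1, 2, 6}; Z4 = {0, 1, 2, 5, 6}; fixed.
Sat(EF (AX ¬full)) = {0, 1, 2, 5, 6}
5 ∈ Sat(EF (AX ¬full)) = {0, 1, 2, 5, 6}, so the formula holds at 5.

Yes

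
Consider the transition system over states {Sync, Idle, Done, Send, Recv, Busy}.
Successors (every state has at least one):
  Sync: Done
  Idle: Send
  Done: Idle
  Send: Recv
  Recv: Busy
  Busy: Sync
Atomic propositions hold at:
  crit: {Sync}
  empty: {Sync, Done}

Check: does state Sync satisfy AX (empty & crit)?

Sat(empty & crit) = {Sync}
Sat(AX (empty & crit)) = {s : every successor in {Sync}} = {Busy}
Sync ∉ Sat(AX (empty & crit)) = {Busy}, so the formula does not hold at Sync.

No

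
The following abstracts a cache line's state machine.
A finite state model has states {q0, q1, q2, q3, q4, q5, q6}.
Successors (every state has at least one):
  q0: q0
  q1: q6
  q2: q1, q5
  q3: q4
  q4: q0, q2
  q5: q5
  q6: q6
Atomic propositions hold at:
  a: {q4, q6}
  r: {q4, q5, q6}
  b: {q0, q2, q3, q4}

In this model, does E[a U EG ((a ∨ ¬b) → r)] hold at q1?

Sat(¬b) = {q1, q5, q6}
Sat(a ∨ ¬b) = {q1, q4, q5, q6}
Sat((a ∨ ¬b) → r) = {q0, q2, q3, q4, q5, q6}
EG ((a ∨ ¬b) → r): greatest fixpoint, start Z0 = {q0, q2, q3, q4, q5, q6}, keep only states in Sat with some successor in Z. Already a fixed point.
Sat(EG ((a ∨ ¬b) → r)) = {q0, q2, q3, q4, q5, q6}
E[a U EG ((a ∨ ¬b) → r)]: least fixpoint, start Z0 = Sat(EG ((a ∨ ¬b) → r)) = {q0, q2, q3, q4, q5, q6}, add states in Sat(a) with some successor in Z. Already a fixed point.
Sat(E[a U EG ((a ∨ ¬b) → r)]) = {q0, q2, q3, q4, q5, q6}
q1 ∉ Sat(E[a U EG ((a ∨ ¬b) → r)]) = {q0, q2, q3, q4, q5, q6}, so the formula does not hold at q1.

No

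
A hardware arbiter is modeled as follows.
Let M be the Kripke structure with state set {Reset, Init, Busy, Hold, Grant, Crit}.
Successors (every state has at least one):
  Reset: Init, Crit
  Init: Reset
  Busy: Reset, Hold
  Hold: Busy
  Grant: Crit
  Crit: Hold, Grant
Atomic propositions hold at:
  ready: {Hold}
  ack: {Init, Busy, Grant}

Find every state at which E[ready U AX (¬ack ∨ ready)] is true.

Sat(¬ack) = {Reset, Hold, Crit}
Sat(¬ack ∨ ready) = {Reset, Hold, Crit}
Sat(AX (¬ack ∨ ready)) = {s : every successor in {Reset, Hold, Crit}} = {Init, Busy, Grant}
E[ready U AX (¬ack ∨ ready)]: least fixpoint, start Z0 = Sat(AX (¬ack ∨ ready)) = {Init, Busy, Grant}, add states in Sat(ready) with some successor in Z. Z1 = {Init, Busy, Hold, Grant}; fixed.
Sat(E[ready U AX (¬ack ∨ ready)]) = {Init, Busy, Hold, Grant}

{Init, Busy, Hold, Grant}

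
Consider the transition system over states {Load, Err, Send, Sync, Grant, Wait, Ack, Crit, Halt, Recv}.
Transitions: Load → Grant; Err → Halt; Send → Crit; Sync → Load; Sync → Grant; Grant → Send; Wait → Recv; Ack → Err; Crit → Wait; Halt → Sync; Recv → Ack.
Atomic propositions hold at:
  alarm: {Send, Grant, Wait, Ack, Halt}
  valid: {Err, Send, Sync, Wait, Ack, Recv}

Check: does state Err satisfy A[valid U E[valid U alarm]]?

E[valid U alarm]: least fixpoint, start Z0 = Sat(alarm) = {Send, Grant, Wait, Ack, Halt}, add states in Sat(valid) with some successor in Z. Z1 = {Err, Send, Sync, Grant, Wait, Ack, Halt, Recv}; fixed.
Sat(E[valid U alarm]) = {Err, Send, Sync, Grant, Wait, Ack, Halt, Recv}
A[valid U E[valid U alarm]]: least fixpoint, start Z0 = Sat(E[valid U alarm]) = {Err, Send, Sync, Grant, Wait, Ack, Halt, Recv}, add states in Sat(valid) with every successor in Z. Already a fixed point.
Sat(A[valid U E[valid U alarm]]) = {Err, Send, Sync, Grant, Wait, Ack, Halt, Recv}
Err ∈ Sat(A[valid U E[valid U alarm]]) = {Err, Send, Sync, Grant, Wait, Ack, Halt, Recv}, so the formula holds at Err.

Yes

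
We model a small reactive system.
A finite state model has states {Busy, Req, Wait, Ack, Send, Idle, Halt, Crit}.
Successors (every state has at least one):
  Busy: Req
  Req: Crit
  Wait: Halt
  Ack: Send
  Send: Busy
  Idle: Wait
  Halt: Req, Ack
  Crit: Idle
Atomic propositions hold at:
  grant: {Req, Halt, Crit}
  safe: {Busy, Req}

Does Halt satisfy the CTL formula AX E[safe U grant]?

E[safe U grant]: least fixpoint, start Z0 = Sat(grant) = {Req, Halt, Crit}, add states in Sat(safe) with some successor in Z. Z1 = {Busy, Req, Halt, Crit}; fixed.
Sat(E[safe U grant]) = {Busy, Req, Halt, Crit}
Sat(AX E[safe U grant]) = {s : every successor in {Busy, Req, Halt, Crit}} = {Busy, Req, Wait, Send}
Halt ∉ Sat(AX E[safe U grant]) = {Busy, Req, Wait, Send}, so the formula does not hold at Halt.

No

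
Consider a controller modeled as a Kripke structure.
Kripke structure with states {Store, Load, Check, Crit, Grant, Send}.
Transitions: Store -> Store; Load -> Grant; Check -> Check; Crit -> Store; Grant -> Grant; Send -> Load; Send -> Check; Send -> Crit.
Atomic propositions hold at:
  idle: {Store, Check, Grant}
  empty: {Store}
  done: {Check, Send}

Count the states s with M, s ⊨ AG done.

1

AG done: greatest fixpoint, start Z0 = {Check, Send}, keep only states in Sat with every successor in Z. Z1 = {Check}; fixed.
Sat(AG done) = {Check}
|Sat(AG done)| = |{Check}| = 1.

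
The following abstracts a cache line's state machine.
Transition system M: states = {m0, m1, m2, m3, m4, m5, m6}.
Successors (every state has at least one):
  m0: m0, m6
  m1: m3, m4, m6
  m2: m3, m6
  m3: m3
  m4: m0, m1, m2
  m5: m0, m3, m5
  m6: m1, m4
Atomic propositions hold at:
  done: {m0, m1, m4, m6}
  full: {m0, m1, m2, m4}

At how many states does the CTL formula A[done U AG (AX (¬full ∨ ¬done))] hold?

Sat(¬full) = {m3, m5, m6}
Sat(¬done) = {m2, m3, m5}
Sat(¬full ∨ ¬done) = {m2, m3, m5, m6}
Sat(AX (¬full ∨ ¬done)) = {s : every successor in {m2, m3, m5, m6}} = {m2, m3}
AG (AX (¬full ∨ ¬done)): greatest fixpoint, start Z0 = {m2, m3}, keep only states in Sat with every successor in Z. Z1 = {m3}; fixed.
Sat(AG (AX (¬full ∨ ¬done))) = {m3}
A[done U AG (AX (¬full ∨ ¬done))]: least fixpoint, start Z0 = Sat(AG (AX (¬full ∨ ¬done))) = {m3}, add states in Sat(done) with every successor in Z. Already a fixed point.
Sat(A[done U AG (AX (¬full ∨ ¬done))]) = {m3}
|Sat(A[done U AG (AX (¬full ∨ ¬done))])| = |{m3}| = 1.

1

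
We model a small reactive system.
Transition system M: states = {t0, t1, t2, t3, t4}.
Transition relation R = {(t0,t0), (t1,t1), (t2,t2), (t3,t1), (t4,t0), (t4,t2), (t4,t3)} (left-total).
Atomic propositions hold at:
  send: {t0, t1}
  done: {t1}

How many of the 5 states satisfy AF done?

AF done: least fixpoint, start Z0 = {t1}, add states with every successor in Z. Z1 = {t1, t3}; fixed.
Sat(AF done) = {t1, t3}
|Sat(AF done)| = |{t1, t3}| = 2.

2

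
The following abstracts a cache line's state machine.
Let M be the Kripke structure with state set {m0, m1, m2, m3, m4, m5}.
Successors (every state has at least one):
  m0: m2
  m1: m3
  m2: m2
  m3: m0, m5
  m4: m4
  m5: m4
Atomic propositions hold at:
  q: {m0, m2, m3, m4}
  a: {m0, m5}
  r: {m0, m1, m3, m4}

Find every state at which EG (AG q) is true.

{m0, m2, m4}

AG q: greatest fixpoint, start Z0 = {m0, m2, m3, m4}, keep only states in Sat with every successor in Z. Z1 = {m0, m2, m4}; fixed.
Sat(AG q) = {m0, m2, m4}
EG (AG q): greatest fixpoint, start Z0 = {m0, m2, m4}, keep only states in Sat with some successor in Z. Already a fixed point.
Sat(EG (AG q)) = {m0, m2, m4}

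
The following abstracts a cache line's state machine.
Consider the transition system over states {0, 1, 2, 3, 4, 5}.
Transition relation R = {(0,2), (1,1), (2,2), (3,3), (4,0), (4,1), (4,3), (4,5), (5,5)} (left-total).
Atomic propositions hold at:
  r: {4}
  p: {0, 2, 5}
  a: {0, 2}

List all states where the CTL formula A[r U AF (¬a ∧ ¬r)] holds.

{1, 3, 5}

Sat(¬a) = {1, 3, 4, 5}
Sat(¬r) = {0, 1, 2, 3, 5}
Sat(¬a ∧ ¬r) = {1, 3, 5}
AF (¬a ∧ ¬r): least fixpoint, start Z0 = {1, 3, 5}, add states with every successor in Z. Already a fixed point.
Sat(AF (¬a ∧ ¬r)) = {1, 3, 5}
A[r U AF (¬a ∧ ¬r)]: least fixpoint, start Z0 = Sat(AF (¬a ∧ ¬r)) = {1, 3, 5}, add states in Sat(r) with every successor in Z. Already a fixed point.
Sat(A[r U AF (¬a ∧ ¬r)]) = {1, 3, 5}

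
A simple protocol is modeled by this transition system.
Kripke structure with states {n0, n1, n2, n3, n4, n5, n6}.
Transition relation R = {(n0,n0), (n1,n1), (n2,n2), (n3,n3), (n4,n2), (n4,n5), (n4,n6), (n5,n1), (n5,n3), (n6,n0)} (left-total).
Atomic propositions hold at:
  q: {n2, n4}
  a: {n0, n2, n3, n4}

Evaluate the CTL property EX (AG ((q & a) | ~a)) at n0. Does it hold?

No

Sat(q & a) = {n2, n4}
Sat(~a) = {n1, n5, n6}
Sat((q & a) | ~a) = {n1, n2, n4, n5, n6}
AG ((q & a) | ~a): greatest fixpoint, start Z0 = {n1, n2, n4, n5, n6}, keep only states in Sat with every successor in Z. Z1 = {n1, n2, n4}; Z2 = {n1, n2}; fixed.
Sat(AG ((q & a) | ~a)) = {n1, n2}
Sat(EX (AG ((q & a) | ~a))) = {s : some successor in {n1, n2}} = {n1, n2, n4, n5}
n0 ∉ Sat(EX (AG ((q & a) | ~a))) = {n1, n2, n4, n5}, so the formula does not hold at n0.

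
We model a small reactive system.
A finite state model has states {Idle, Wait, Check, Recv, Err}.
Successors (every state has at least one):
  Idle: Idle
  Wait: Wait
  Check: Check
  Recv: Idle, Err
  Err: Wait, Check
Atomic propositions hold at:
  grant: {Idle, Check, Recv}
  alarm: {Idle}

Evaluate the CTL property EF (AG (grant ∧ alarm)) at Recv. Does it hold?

Yes

Sat(grant ∧ alarm) = {Idle}
AG (grant ∧ alarm): greatest fixpoint, start Z0 = {Idle}, keep only states in Sat with every successor in Z. Already a fixed point.
Sat(AG (grant ∧ alarm)) = {Idle}
EF (AG (grant ∧ alarm)): least fixpoint, start Z0 = {Idle}, add states with some successor in Z. Z1 = {Idle, Recv}; fixed.
Sat(EF (AG (grant ∧ alarm))) = {Idle, Recv}
Recv ∈ Sat(EF (AG (grant ∧ alarm))) = {Idle, Recv}, so the formula holds at Recv.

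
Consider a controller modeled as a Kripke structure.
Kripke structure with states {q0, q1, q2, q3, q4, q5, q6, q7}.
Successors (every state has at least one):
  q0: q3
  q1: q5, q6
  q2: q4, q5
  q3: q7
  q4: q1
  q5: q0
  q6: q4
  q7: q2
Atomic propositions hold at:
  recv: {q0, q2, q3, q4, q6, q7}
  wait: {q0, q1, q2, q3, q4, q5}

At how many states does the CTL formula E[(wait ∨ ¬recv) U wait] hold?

Sat(¬recv) = {q1, q5}
Sat(wait ∨ ¬recv) = {q0, q1, q2, q3, q4, q5}
E[(wait ∨ ¬recv) U wait]: least fixpoint, start Z0 = Sat(wait) = {q0, q1, q2, q3, q4, q5}, add states in Sat(wait ∨ ¬recv) with some successor in Z. Already a fixed point.
Sat(E[(wait ∨ ¬recv) U wait]) = {q0, q1, q2, q3, q4, q5}
|Sat(E[(wait ∨ ¬recv) U wait])| = |{q0, q1, q2, q3, q4, q5}| = 6.

6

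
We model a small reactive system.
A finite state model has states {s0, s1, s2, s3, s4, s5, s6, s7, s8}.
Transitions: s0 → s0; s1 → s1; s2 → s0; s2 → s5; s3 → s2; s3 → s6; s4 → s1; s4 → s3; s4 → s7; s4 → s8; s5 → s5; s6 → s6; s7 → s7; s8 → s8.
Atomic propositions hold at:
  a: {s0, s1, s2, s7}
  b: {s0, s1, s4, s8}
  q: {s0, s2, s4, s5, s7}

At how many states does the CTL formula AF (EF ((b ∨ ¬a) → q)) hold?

Sat(¬a) = {s3, s4, s5, s6, s8}
Sat(b ∨ ¬a) = {s0, s1, s3, s4, s5, s6, s8}
Sat((b ∨ ¬a) → q) = {s0, s2, s4, s5, s7}
EF ((b ∨ ¬a) → q): least fixpoint, start Z0 = {s0, s2, s4, s5, s7}, add states with some successor in Z. Z1 = {s0, s2, s3, s4, s5, s7}; fixed.
Sat(EF ((b ∨ ¬a) → q)) = {s0, s2, s3, s4, s5, s7}
AF (EF ((b ∨ ¬a) → q)): least fixpoint, start Z0 = {s0, s2, s3, s4, s5, s7}, add states with every successor in Z. Already a fixed point.
Sat(AF (EF ((b ∨ ¬a) → q))) = {s0, s2, s3, s4, s5, s7}
|Sat(AF (EF ((b ∨ ¬a) → q)))| = |{s0, s2, s3, s4, s5, s7}| = 6.

6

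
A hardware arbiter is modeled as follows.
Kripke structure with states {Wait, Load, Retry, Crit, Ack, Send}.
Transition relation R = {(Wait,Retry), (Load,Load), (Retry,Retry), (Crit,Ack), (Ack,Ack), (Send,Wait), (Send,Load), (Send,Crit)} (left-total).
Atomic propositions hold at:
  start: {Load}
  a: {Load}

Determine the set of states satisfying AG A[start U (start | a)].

{Load}

Sat(start | a) = {Load}
A[start U (start | a)]: least fixpoint, start Z0 = Sat((start | a)) = {Load}, add states in Sat(start) with every successor in Z. Already a fixed point.
Sat(A[start U (start | a)]) = {Load}
AG A[start U (start | a)]: greatest fixpoint, start Z0 = {Load}, keep only states in Sat with every successor in Z. Already a fixed point.
Sat(AG A[start U (start | a)]) = {Load}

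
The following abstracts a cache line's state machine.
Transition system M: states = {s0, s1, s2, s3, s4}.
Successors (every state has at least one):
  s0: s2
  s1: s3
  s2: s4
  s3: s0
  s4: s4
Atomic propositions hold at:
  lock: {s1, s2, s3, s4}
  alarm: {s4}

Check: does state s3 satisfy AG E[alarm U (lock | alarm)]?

Sat(lock | alarm) = {s1, s2, s3, s4}
E[alarm U (lock | alarm)]: least fixpoint, start Z0 = Sat((lock | alarm)) = {s1, s2, s3, s4}, add states in Sat(alarm) with some successor in Z. Already a fixed point.
Sat(E[alarm U (lock | alarm)]) = {s1, s2, s3, s4}
AG E[alarm U (lock | alarm)]: greatest fixpoint, start Z0 = {s1, s2, s3, s4}, keep only states in Sat with every successor in Z. Z1 = {s1, s2, s4}; Z2 = {s2, s4}; fixed.
Sat(AG E[alarm U (lock | alarm)]) = {s2, s4}
s3 ∉ Sat(AG E[alarm U (lock | alarm)]) = {s2, s4}, so the formula does not hold at s3.

No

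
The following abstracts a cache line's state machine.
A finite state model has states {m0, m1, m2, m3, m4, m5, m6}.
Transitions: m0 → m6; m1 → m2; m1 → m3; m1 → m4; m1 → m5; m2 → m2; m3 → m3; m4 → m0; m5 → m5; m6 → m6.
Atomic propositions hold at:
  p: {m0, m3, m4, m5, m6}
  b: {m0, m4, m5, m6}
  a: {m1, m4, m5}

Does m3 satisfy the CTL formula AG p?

Yes

AG p: greatest fixpoint, start Z0 = {m0, m3, m4, m5, m6}, keep only states in Sat with every successor in Z. Already a fixed point.
Sat(AG p) = {m0, m3, m4, m5, m6}
m3 ∈ Sat(AG p) = {m0, m3, m4, m5, m6}, so the formula holds at m3.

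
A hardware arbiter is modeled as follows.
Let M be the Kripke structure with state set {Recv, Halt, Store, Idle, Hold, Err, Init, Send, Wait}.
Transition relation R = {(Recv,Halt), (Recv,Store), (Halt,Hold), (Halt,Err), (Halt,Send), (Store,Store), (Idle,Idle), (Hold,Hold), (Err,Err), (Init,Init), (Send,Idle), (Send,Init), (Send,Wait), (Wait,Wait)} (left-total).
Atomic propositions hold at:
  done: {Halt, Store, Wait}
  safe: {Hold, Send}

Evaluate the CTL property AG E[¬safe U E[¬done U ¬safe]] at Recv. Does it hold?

Sat(¬safe) = {Recv, Halt, Store, Idle, Err, Init, Wait}
Sat(¬done) = {Recv, Idle, Hold, Err, Init, Send}
E[¬done U ¬safe]: least fixpoint, start Z0 = Sat(¬safe) = {Recv, Halt, Store, Idle, Err, Init, Wait}, add states in Sat(¬done) with some successor in Z. Z1 = {Recv, Halt, Store, Idle, Err, Init, Send, Wait}; fixed.
Sat(E[¬done U ¬safe]) = {Recv, Halt, Store, Idle, Err, Init, Send, Wait}
E[¬safe U E[¬done U ¬safe]]: least fixpoint, start Z0 = Sat(E[¬done U ¬safe]) = {Recv, Halt, Store, Idle, Err, Init, Send, Wait}, add states in Sat(¬safe) with some successor in Z. Already a fixed point.
Sat(E[¬safe U E[¬done U ¬safe]]) = {Recv, Halt, Store, Idle, Err, Init, Send, Wait}
AG E[¬safe U E[¬done U ¬safe]]: greatest fixpoint, start Z0 = {Recv, Halt, Store, Idle, Err, Init, Send, Wait}, keep only states in Sat with every successor in Z. Z1 = {Recv, Store, Idle, Err, Init, Send, Wait}; Z2 = {Store, Idle, Err, Init, Send, Wait}; fixed.
Sat(AG E[¬safe U E[¬done U ¬safe]]) = {Store, Idle, Err, Init, Send, Wait}
Recv ∉ Sat(AG E[¬safe U E[¬done U ¬safe]]) = {Store, Idle, Err, Init, Send, Wait}, so the formula does not hold at Recv.

No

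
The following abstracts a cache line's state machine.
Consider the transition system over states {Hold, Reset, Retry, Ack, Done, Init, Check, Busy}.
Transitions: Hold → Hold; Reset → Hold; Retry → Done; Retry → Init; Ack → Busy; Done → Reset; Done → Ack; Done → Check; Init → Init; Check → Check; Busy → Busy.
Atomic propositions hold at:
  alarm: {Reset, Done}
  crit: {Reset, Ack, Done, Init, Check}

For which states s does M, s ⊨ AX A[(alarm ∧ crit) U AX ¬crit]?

Sat(alarm ∧ crit) = {Reset, Done}
Sat(¬crit) = {Hold, Retry, Busy}
Sat(AX ¬crit) = {s : every successor in {Hold, Retry, Busy}} = {Hold, Reset, Ack, Busy}
A[(alarm ∧ crit) U AX ¬crit]: least fixpoint, start Z0 = Sat(AX ¬crit) = {Hold, Reset, Ack, Busy}, add states in Sat(alarm ∧ crit) with every successor in Z. Already a fixed point.
Sat(A[(alarm ∧ crit) U AX ¬crit]) = {Hold, Reset, Ack, Busy}
Sat(AX A[(alarm ∧ crit) U AX ¬crit]) = {s : every successor in {Hold, Reset, Ack, Busy}} = {Hold, Reset, Ack, Busy}

{Hold, Reset, Ack, Busy}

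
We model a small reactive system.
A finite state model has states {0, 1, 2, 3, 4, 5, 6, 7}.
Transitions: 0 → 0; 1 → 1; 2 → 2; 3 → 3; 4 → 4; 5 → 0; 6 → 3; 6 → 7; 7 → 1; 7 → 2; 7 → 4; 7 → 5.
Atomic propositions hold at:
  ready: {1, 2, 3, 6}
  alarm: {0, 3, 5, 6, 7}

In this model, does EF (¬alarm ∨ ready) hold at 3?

Yes

Sat(¬alarm) = {1, 2, 4}
Sat(¬alarm ∨ ready) = {1, 2, 3, 4, 6}
EF (¬alarm ∨ ready): least fixpoint, start Z0 = {1, 2, 3, 4, 6}, add states with some successor in Z. Z1 = {1, 2, 3, 4, 6, 7}; fixed.
Sat(EF (¬alarm ∨ ready)) = {1, 2, 3, 4, 6, 7}
3 ∈ Sat(EF (¬alarm ∨ ready)) = {1, 2, 3, 4, 6, 7}, so the formula holds at 3.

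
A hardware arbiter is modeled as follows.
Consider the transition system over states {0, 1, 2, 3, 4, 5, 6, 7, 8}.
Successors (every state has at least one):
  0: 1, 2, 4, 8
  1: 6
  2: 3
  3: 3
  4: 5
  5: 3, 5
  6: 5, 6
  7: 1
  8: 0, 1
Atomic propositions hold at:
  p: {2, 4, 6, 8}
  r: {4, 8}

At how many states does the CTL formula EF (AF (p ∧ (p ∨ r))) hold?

7

Sat(p ∨ r) = {2, 4, 6, 8}
Sat(p ∧ (p ∨ r)) = {2, 4, 6, 8}
AF (p ∧ (p ∨ r)): least fixpoint, start Z0 = {2, 4, 6, 8}, add states with every successor in Z. Z1 = {1, 2, 4, 6, 8}; Z2 = {0, 1, 2, 4, 6, 7, 8}; fixed.
Sat(AF (p ∧ (p ∨ r))) = {0, 1, 2, 4, 6, 7, 8}
EF (AF (p ∧ (p ∨ r))): least fixpoint, start Z0 = {0, 1, 2, 4, 6, 7, 8}, add states with some successor in Z. Already a fixed point.
Sat(EF (AF (p ∧ (p ∨ r)))) = {0, 1, 2, 4, 6, 7, 8}
|Sat(EF (AF (p ∧ (p ∨ r))))| = |{0, 1, 2, 4, 6, 7, 8}| = 7.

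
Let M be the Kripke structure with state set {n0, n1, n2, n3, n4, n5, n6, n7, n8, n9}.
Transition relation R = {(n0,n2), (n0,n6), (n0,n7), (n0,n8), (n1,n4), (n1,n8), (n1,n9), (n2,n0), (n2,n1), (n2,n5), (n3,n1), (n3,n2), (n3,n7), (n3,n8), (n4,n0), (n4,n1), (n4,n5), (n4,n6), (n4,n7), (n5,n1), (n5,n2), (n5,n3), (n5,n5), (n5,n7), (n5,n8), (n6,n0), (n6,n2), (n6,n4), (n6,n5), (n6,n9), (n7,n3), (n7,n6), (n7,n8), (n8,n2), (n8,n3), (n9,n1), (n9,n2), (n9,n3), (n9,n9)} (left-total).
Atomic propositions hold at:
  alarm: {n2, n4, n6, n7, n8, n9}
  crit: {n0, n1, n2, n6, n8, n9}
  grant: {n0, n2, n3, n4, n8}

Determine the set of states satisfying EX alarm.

{n0, n1, n3, n4, n5, n6, n7, n8, n9}

Sat(EX alarm) = {s : some successor in {n2, n4, n6, n7, n8, n9}} = {n0, n1, n3, n4, n5, n6, n7, n8, n9}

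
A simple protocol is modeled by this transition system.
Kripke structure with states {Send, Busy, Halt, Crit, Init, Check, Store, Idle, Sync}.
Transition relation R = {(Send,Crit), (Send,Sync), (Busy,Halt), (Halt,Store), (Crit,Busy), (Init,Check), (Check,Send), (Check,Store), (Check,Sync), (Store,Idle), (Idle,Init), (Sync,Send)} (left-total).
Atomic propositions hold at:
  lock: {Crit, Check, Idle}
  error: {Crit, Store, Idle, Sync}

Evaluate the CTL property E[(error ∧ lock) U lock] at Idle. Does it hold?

Yes

Sat(error ∧ lock) = {Crit, Idle}
E[(error ∧ lock) U lock]: least fixpoint, start Z0 = Sat(lock) = {Crit, Check, Idle}, add states in Sat(error ∧ lock) with some successor in Z. Already a fixed point.
Sat(E[(error ∧ lock) U lock]) = {Crit, Check, Idle}
Idle ∈ Sat(E[(error ∧ lock) U lock]) = {Crit, Check, Idle}, so the formula holds at Idle.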